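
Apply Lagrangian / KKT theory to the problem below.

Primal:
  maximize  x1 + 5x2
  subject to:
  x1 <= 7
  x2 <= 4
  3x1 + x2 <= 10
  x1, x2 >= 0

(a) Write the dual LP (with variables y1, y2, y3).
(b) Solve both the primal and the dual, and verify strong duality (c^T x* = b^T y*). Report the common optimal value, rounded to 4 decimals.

The standard primal-dual pair for 'max c^T x s.t. A x <= b, x >= 0' is:
  Dual:  min b^T y  s.t.  A^T y >= c,  y >= 0.

So the dual LP is:
  minimize  7y1 + 4y2 + 10y3
  subject to:
    y1 + 3y3 >= 1
    y2 + y3 >= 5
    y1, y2, y3 >= 0

Solving the primal: x* = (2, 4).
  primal value c^T x* = 22.
Solving the dual: y* = (0, 4.6667, 0.3333).
  dual value b^T y* = 22.
Strong duality: c^T x* = b^T y*. Confirmed.

22


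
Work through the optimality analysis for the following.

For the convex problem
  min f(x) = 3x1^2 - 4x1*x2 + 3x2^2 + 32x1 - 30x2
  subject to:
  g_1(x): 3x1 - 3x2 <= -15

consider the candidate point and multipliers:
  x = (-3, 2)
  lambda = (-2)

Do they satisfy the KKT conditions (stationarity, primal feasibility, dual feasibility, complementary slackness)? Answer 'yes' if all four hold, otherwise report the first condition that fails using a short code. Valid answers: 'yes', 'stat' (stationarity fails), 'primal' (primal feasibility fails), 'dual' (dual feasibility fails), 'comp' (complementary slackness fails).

Gradient of f: grad f(x) = Q x + c = (6, -6)
Constraint values g_i(x) = a_i^T x - b_i:
  g_1((-3, 2)) = 0
Stationarity residual: grad f(x) + sum_i lambda_i a_i = (0, 0)
  -> stationarity OK
Primal feasibility (all g_i <= 0): OK
Dual feasibility (all lambda_i >= 0): FAILS
Complementary slackness (lambda_i * g_i(x) = 0 for all i): OK

Verdict: the first failing condition is dual_feasibility -> dual.

dual


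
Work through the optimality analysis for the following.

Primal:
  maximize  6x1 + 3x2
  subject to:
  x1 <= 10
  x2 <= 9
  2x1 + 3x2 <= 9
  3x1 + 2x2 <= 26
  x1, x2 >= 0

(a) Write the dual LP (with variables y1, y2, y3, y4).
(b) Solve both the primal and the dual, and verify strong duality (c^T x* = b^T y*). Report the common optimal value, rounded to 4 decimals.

The standard primal-dual pair for 'max c^T x s.t. A x <= b, x >= 0' is:
  Dual:  min b^T y  s.t.  A^T y >= c,  y >= 0.

So the dual LP is:
  minimize  10y1 + 9y2 + 9y3 + 26y4
  subject to:
    y1 + 2y3 + 3y4 >= 6
    y2 + 3y3 + 2y4 >= 3
    y1, y2, y3, y4 >= 0

Solving the primal: x* = (4.5, 0).
  primal value c^T x* = 27.
Solving the dual: y* = (0, 0, 3, 0).
  dual value b^T y* = 27.
Strong duality: c^T x* = b^T y*. Confirmed.

27


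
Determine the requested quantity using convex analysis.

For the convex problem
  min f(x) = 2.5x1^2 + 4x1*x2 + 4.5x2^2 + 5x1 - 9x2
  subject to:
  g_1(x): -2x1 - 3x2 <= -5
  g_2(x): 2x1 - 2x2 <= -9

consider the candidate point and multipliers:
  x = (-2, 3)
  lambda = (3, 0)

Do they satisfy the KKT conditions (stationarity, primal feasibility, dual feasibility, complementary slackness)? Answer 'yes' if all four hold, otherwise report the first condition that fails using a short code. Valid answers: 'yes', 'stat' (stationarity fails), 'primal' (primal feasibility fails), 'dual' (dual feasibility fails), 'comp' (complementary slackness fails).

Gradient of f: grad f(x) = Q x + c = (7, 10)
Constraint values g_i(x) = a_i^T x - b_i:
  g_1((-2, 3)) = 0
  g_2((-2, 3)) = -1
Stationarity residual: grad f(x) + sum_i lambda_i a_i = (1, 1)
  -> stationarity FAILS
Primal feasibility (all g_i <= 0): OK
Dual feasibility (all lambda_i >= 0): OK
Complementary slackness (lambda_i * g_i(x) = 0 for all i): OK

Verdict: the first failing condition is stationarity -> stat.

stat


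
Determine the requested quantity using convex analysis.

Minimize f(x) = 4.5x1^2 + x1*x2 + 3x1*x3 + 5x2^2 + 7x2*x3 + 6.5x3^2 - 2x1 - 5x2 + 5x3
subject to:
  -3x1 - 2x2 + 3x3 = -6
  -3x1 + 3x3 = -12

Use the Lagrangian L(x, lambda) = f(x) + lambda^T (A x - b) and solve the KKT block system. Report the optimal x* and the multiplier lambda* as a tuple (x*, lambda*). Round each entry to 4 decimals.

Form the Lagrangian:
  L(x, lambda) = (1/2) x^T Q x + c^T x + lambda^T (A x - b)
Stationarity (grad_x L = 0): Q x + c + A^T lambda = 0.
Primal feasibility: A x = b.

This gives the KKT block system:
  [ Q   A^T ] [ x     ]   [-c ]
  [ A    0  ] [ lambda ] = [ b ]

Solving the linear system:
  x*      = (3.0357, -3, -0.9643)
  lambda* = (-19.3571, 25.8333)
  f(x*)   = 98.9821

x* = (3.0357, -3, -0.9643), lambda* = (-19.3571, 25.8333)


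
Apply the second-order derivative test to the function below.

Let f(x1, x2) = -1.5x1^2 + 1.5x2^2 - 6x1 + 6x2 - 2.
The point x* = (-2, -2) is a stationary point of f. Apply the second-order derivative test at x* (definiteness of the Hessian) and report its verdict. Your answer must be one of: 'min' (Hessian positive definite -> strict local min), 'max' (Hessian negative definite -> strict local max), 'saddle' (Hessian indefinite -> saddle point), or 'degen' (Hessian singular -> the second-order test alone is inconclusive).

Compute the Hessian H = grad^2 f:
  H = [[-3, 0], [0, 3]]
Verify stationarity: grad f(x*) = H x* + g = (0, 0).
Eigenvalues of H: -3, 3.
Eigenvalues have mixed signs, so H is indefinite -> x* is a saddle point.

saddle


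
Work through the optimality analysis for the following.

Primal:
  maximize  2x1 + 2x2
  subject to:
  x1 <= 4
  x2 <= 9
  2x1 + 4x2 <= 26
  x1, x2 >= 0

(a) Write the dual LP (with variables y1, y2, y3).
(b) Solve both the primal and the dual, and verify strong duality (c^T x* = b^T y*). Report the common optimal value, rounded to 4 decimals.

The standard primal-dual pair for 'max c^T x s.t. A x <= b, x >= 0' is:
  Dual:  min b^T y  s.t.  A^T y >= c,  y >= 0.

So the dual LP is:
  minimize  4y1 + 9y2 + 26y3
  subject to:
    y1 + 2y3 >= 2
    y2 + 4y3 >= 2
    y1, y2, y3 >= 0

Solving the primal: x* = (4, 4.5).
  primal value c^T x* = 17.
Solving the dual: y* = (1, 0, 0.5).
  dual value b^T y* = 17.
Strong duality: c^T x* = b^T y*. Confirmed.

17


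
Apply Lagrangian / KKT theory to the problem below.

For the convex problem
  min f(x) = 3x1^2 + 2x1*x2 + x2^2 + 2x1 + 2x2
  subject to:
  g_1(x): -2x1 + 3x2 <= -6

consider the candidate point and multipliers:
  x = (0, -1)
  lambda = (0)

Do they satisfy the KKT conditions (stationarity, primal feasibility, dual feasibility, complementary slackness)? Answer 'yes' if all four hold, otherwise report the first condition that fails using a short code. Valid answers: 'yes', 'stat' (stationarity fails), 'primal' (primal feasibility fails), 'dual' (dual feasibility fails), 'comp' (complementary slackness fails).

Gradient of f: grad f(x) = Q x + c = (0, 0)
Constraint values g_i(x) = a_i^T x - b_i:
  g_1((0, -1)) = 3
Stationarity residual: grad f(x) + sum_i lambda_i a_i = (0, 0)
  -> stationarity OK
Primal feasibility (all g_i <= 0): FAILS
Dual feasibility (all lambda_i >= 0): OK
Complementary slackness (lambda_i * g_i(x) = 0 for all i): OK

Verdict: the first failing condition is primal_feasibility -> primal.

primal


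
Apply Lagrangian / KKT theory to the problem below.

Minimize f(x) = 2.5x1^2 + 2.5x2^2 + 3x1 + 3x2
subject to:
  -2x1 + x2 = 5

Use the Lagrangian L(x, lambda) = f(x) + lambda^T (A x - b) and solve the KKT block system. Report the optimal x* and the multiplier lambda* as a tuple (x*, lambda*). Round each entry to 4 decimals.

Form the Lagrangian:
  L(x, lambda) = (1/2) x^T Q x + c^T x + lambda^T (A x - b)
Stationarity (grad_x L = 0): Q x + c + A^T lambda = 0.
Primal feasibility: A x = b.

This gives the KKT block system:
  [ Q   A^T ] [ x     ]   [-c ]
  [ A    0  ] [ lambda ] = [ b ]

Solving the linear system:
  x*      = (-2.36, 0.28)
  lambda* = (-4.4)
  f(x*)   = 7.88

x* = (-2.36, 0.28), lambda* = (-4.4)


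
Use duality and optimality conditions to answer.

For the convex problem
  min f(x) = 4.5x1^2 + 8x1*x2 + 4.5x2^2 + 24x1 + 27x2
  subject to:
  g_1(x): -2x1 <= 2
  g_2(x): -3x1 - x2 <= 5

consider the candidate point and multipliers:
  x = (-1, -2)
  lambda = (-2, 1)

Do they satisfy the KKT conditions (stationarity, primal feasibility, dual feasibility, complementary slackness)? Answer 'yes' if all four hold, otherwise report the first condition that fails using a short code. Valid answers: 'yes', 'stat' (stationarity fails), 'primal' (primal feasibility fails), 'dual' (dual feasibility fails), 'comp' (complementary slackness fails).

Gradient of f: grad f(x) = Q x + c = (-1, 1)
Constraint values g_i(x) = a_i^T x - b_i:
  g_1((-1, -2)) = 0
  g_2((-1, -2)) = 0
Stationarity residual: grad f(x) + sum_i lambda_i a_i = (0, 0)
  -> stationarity OK
Primal feasibility (all g_i <= 0): OK
Dual feasibility (all lambda_i >= 0): FAILS
Complementary slackness (lambda_i * g_i(x) = 0 for all i): OK

Verdict: the first failing condition is dual_feasibility -> dual.

dual


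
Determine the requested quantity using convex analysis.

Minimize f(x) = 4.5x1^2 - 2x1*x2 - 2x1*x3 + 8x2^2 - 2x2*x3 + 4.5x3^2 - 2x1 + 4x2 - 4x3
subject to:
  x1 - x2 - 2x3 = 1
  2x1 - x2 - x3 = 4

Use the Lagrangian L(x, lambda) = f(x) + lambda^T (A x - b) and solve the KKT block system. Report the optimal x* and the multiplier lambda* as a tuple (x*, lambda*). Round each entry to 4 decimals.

Form the Lagrangian:
  L(x, lambda) = (1/2) x^T Q x + c^T x + lambda^T (A x - b)
Stationarity (grad_x L = 0): Q x + c + A^T lambda = 0.
Primal feasibility: A x = b.

This gives the KKT block system:
  [ Q   A^T ] [ x     ]   [-c ]
  [ A    0  ] [ lambda ] = [ b ]

Solving the linear system:
  x*      = (2.247, -0.259, 0.753)
  lambda* = (4.9458, -11.0904)
  f(x*)   = 15.4367

x* = (2.247, -0.259, 0.753), lambda* = (4.9458, -11.0904)


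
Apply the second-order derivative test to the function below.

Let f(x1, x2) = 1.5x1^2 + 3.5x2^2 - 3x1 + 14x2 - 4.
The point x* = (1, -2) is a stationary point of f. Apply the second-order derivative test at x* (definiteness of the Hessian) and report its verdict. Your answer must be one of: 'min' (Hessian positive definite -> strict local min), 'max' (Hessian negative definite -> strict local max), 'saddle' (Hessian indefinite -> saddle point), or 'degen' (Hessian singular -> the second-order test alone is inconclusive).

Compute the Hessian H = grad^2 f:
  H = [[3, 0], [0, 7]]
Verify stationarity: grad f(x*) = H x* + g = (0, 0).
Eigenvalues of H: 3, 7.
Both eigenvalues > 0, so H is positive definite -> x* is a strict local min.

min


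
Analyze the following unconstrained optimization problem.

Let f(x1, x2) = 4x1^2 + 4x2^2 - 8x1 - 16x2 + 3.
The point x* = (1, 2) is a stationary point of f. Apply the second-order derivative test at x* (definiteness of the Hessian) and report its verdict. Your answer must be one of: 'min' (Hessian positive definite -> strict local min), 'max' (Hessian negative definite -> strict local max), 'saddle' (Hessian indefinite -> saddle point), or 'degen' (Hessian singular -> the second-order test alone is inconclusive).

Compute the Hessian H = grad^2 f:
  H = [[8, 0], [0, 8]]
Verify stationarity: grad f(x*) = H x* + g = (0, 0).
Eigenvalues of H: 8, 8.
Both eigenvalues > 0, so H is positive definite -> x* is a strict local min.

min


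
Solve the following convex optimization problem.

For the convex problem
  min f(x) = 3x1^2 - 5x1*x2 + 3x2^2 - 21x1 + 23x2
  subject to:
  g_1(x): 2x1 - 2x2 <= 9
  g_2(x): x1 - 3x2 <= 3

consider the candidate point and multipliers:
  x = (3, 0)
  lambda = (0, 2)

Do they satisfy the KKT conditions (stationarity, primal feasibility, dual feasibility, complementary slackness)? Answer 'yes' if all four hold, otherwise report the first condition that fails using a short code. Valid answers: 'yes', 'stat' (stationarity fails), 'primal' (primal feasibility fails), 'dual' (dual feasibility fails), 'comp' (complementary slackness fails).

Gradient of f: grad f(x) = Q x + c = (-3, 8)
Constraint values g_i(x) = a_i^T x - b_i:
  g_1((3, 0)) = -3
  g_2((3, 0)) = 0
Stationarity residual: grad f(x) + sum_i lambda_i a_i = (-1, 2)
  -> stationarity FAILS
Primal feasibility (all g_i <= 0): OK
Dual feasibility (all lambda_i >= 0): OK
Complementary slackness (lambda_i * g_i(x) = 0 for all i): OK

Verdict: the first failing condition is stationarity -> stat.

stat


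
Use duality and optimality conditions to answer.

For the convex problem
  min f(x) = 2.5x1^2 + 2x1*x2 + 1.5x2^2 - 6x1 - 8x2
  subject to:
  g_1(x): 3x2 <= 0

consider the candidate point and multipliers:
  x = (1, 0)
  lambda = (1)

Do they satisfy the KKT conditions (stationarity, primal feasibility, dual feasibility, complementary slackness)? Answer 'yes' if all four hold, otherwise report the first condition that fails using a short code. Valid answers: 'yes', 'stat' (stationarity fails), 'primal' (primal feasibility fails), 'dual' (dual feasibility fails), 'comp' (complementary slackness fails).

Gradient of f: grad f(x) = Q x + c = (-1, -6)
Constraint values g_i(x) = a_i^T x - b_i:
  g_1((1, 0)) = 0
Stationarity residual: grad f(x) + sum_i lambda_i a_i = (-1, -3)
  -> stationarity FAILS
Primal feasibility (all g_i <= 0): OK
Dual feasibility (all lambda_i >= 0): OK
Complementary slackness (lambda_i * g_i(x) = 0 for all i): OK

Verdict: the first failing condition is stationarity -> stat.

stat


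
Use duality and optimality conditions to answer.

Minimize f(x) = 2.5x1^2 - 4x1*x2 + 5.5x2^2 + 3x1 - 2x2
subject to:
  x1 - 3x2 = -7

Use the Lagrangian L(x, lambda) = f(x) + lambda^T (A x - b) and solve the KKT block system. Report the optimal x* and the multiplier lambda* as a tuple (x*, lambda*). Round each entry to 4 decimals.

Form the Lagrangian:
  L(x, lambda) = (1/2) x^T Q x + c^T x + lambda^T (A x - b)
Stationarity (grad_x L = 0): Q x + c + A^T lambda = 0.
Primal feasibility: A x = b.

This gives the KKT block system:
  [ Q   A^T ] [ x     ]   [-c ]
  [ A    0  ] [ lambda ] = [ b ]

Solving the linear system:
  x*      = (-0.4375, 2.1875)
  lambda* = (7.9375)
  f(x*)   = 24.9375

x* = (-0.4375, 2.1875), lambda* = (7.9375)


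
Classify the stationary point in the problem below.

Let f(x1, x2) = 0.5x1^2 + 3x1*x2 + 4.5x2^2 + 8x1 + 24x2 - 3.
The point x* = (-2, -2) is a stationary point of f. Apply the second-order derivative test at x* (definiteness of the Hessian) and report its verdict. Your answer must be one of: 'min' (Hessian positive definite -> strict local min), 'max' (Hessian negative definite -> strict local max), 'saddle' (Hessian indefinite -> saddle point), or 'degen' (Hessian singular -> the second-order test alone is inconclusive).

Compute the Hessian H = grad^2 f:
  H = [[1, 3], [3, 9]]
Verify stationarity: grad f(x*) = H x* + g = (0, 0).
Eigenvalues of H: 0, 10.
H has a zero eigenvalue (singular; positive semidefinite but not definite), so H is neither positive definite, negative definite, nor indefinite. The second-order test alone is inconclusive -> degen.
(Indeed, f is constant along the null direction of H through x*, so x* is not a strict local extremum.)

degen


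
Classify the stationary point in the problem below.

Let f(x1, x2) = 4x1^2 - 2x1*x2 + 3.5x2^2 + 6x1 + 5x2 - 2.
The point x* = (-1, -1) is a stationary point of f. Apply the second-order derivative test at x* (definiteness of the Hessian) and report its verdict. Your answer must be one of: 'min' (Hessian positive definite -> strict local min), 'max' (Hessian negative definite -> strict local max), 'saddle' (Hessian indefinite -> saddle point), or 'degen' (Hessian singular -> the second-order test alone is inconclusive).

Compute the Hessian H = grad^2 f:
  H = [[8, -2], [-2, 7]]
Verify stationarity: grad f(x*) = H x* + g = (0, 0).
Eigenvalues of H: 5.4384, 9.5616.
Both eigenvalues > 0, so H is positive definite -> x* is a strict local min.

min


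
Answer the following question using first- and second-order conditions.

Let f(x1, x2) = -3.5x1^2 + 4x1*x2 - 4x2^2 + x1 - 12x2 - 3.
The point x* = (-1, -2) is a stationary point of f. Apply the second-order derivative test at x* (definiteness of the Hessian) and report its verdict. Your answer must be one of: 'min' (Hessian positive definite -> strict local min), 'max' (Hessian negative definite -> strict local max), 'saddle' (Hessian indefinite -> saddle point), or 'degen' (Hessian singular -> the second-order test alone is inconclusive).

Compute the Hessian H = grad^2 f:
  H = [[-7, 4], [4, -8]]
Verify stationarity: grad f(x*) = H x* + g = (0, 0).
Eigenvalues of H: -11.5311, -3.4689.
Both eigenvalues < 0, so H is negative definite -> x* is a strict local max.

max


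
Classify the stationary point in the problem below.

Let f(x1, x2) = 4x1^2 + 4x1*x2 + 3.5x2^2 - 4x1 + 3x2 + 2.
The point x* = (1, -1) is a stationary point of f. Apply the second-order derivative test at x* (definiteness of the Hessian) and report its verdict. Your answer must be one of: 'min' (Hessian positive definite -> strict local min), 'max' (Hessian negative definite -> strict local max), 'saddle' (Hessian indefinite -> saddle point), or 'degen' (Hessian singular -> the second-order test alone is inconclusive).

Compute the Hessian H = grad^2 f:
  H = [[8, 4], [4, 7]]
Verify stationarity: grad f(x*) = H x* + g = (0, 0).
Eigenvalues of H: 3.4689, 11.5311.
Both eigenvalues > 0, so H is positive definite -> x* is a strict local min.

min


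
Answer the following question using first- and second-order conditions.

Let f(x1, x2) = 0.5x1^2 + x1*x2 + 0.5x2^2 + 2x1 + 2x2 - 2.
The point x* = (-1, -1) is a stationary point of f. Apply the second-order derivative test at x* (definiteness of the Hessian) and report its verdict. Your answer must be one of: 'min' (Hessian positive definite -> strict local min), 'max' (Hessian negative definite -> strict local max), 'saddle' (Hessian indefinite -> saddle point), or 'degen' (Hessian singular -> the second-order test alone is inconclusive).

Compute the Hessian H = grad^2 f:
  H = [[1, 1], [1, 1]]
Verify stationarity: grad f(x*) = H x* + g = (0, 0).
Eigenvalues of H: 0, 2.
H has a zero eigenvalue (singular; positive semidefinite but not definite), so H is neither positive definite, negative definite, nor indefinite. The second-order test alone is inconclusive -> degen.
(Indeed, f is constant along the null direction of H through x*, so x* is not a strict local extremum.)

degen


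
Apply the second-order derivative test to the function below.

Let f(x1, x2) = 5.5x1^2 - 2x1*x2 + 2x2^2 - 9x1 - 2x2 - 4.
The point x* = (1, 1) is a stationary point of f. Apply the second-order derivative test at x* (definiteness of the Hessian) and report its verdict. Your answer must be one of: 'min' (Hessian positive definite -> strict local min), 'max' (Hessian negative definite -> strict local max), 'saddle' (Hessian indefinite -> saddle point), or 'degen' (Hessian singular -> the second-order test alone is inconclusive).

Compute the Hessian H = grad^2 f:
  H = [[11, -2], [-2, 4]]
Verify stationarity: grad f(x*) = H x* + g = (0, 0).
Eigenvalues of H: 3.4689, 11.5311.
Both eigenvalues > 0, so H is positive definite -> x* is a strict local min.

min


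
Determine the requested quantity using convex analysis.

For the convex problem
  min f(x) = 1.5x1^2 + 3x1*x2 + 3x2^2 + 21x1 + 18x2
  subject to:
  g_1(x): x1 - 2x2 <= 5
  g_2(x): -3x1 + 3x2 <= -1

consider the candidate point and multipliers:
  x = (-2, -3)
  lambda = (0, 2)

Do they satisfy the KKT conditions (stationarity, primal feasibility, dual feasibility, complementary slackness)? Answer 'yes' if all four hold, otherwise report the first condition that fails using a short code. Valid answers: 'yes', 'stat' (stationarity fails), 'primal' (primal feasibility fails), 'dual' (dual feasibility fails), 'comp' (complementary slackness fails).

Gradient of f: grad f(x) = Q x + c = (6, -6)
Constraint values g_i(x) = a_i^T x - b_i:
  g_1((-2, -3)) = -1
  g_2((-2, -3)) = -2
Stationarity residual: grad f(x) + sum_i lambda_i a_i = (0, 0)
  -> stationarity OK
Primal feasibility (all g_i <= 0): OK
Dual feasibility (all lambda_i >= 0): OK
Complementary slackness (lambda_i * g_i(x) = 0 for all i): FAILS

Verdict: the first failing condition is complementary_slackness -> comp.

comp


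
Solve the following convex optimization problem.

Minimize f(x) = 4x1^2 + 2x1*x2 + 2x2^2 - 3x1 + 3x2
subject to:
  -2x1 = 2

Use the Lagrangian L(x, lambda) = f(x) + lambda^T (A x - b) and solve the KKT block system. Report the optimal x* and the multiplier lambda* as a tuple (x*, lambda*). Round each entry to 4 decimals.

Form the Lagrangian:
  L(x, lambda) = (1/2) x^T Q x + c^T x + lambda^T (A x - b)
Stationarity (grad_x L = 0): Q x + c + A^T lambda = 0.
Primal feasibility: A x = b.

This gives the KKT block system:
  [ Q   A^T ] [ x     ]   [-c ]
  [ A    0  ] [ lambda ] = [ b ]

Solving the linear system:
  x*      = (-1, -0.25)
  lambda* = (-5.75)
  f(x*)   = 6.875

x* = (-1, -0.25), lambda* = (-5.75)


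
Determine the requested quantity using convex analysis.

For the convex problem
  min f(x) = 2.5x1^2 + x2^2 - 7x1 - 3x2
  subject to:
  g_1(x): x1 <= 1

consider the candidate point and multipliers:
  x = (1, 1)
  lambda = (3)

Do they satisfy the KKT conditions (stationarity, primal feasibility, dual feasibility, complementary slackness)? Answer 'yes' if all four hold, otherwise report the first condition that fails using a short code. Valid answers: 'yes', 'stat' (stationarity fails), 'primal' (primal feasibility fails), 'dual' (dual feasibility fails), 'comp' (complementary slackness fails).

Gradient of f: grad f(x) = Q x + c = (-2, -1)
Constraint values g_i(x) = a_i^T x - b_i:
  g_1((1, 1)) = 0
Stationarity residual: grad f(x) + sum_i lambda_i a_i = (1, -1)
  -> stationarity FAILS
Primal feasibility (all g_i <= 0): OK
Dual feasibility (all lambda_i >= 0): OK
Complementary slackness (lambda_i * g_i(x) = 0 for all i): OK

Verdict: the first failing condition is stationarity -> stat.

stat


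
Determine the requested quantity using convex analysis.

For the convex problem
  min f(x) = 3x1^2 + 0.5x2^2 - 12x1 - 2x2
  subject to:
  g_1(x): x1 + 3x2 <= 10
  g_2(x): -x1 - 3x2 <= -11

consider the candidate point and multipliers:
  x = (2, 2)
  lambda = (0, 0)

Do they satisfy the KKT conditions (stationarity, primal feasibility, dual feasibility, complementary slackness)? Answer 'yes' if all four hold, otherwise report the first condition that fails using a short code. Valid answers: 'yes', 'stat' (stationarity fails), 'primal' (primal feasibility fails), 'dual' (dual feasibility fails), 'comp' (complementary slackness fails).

Gradient of f: grad f(x) = Q x + c = (0, 0)
Constraint values g_i(x) = a_i^T x - b_i:
  g_1((2, 2)) = -2
  g_2((2, 2)) = 3
Stationarity residual: grad f(x) + sum_i lambda_i a_i = (0, 0)
  -> stationarity OK
Primal feasibility (all g_i <= 0): FAILS
Dual feasibility (all lambda_i >= 0): OK
Complementary slackness (lambda_i * g_i(x) = 0 for all i): OK

Verdict: the first failing condition is primal_feasibility -> primal.

primal


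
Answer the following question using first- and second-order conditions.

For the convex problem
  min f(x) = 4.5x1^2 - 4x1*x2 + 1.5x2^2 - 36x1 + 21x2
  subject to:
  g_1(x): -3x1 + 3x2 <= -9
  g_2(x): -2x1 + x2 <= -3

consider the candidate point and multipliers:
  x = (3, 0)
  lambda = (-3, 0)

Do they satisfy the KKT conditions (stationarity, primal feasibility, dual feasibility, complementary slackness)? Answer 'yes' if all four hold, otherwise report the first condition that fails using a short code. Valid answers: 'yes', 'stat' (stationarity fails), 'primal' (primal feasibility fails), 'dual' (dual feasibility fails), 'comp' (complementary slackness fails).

Gradient of f: grad f(x) = Q x + c = (-9, 9)
Constraint values g_i(x) = a_i^T x - b_i:
  g_1((3, 0)) = 0
  g_2((3, 0)) = -3
Stationarity residual: grad f(x) + sum_i lambda_i a_i = (0, 0)
  -> stationarity OK
Primal feasibility (all g_i <= 0): OK
Dual feasibility (all lambda_i >= 0): FAILS
Complementary slackness (lambda_i * g_i(x) = 0 for all i): OK

Verdict: the first failing condition is dual_feasibility -> dual.

dual


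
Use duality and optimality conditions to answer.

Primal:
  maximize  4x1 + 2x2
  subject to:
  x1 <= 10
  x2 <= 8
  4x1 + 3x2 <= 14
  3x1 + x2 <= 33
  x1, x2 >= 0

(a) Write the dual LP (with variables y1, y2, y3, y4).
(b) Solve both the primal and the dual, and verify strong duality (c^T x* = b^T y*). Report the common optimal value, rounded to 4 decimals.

The standard primal-dual pair for 'max c^T x s.t. A x <= b, x >= 0' is:
  Dual:  min b^T y  s.t.  A^T y >= c,  y >= 0.

So the dual LP is:
  minimize  10y1 + 8y2 + 14y3 + 33y4
  subject to:
    y1 + 4y3 + 3y4 >= 4
    y2 + 3y3 + y4 >= 2
    y1, y2, y3, y4 >= 0

Solving the primal: x* = (3.5, 0).
  primal value c^T x* = 14.
Solving the dual: y* = (0, 0, 1, 0).
  dual value b^T y* = 14.
Strong duality: c^T x* = b^T y*. Confirmed.

14


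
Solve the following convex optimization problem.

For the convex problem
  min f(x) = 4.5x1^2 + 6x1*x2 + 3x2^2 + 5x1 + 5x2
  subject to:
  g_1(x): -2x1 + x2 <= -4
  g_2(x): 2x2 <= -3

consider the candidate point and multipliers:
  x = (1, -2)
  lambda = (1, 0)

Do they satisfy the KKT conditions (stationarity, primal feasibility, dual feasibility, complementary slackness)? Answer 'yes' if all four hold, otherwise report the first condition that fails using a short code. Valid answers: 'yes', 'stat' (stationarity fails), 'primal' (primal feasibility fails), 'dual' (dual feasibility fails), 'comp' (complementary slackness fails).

Gradient of f: grad f(x) = Q x + c = (2, -1)
Constraint values g_i(x) = a_i^T x - b_i:
  g_1((1, -2)) = 0
  g_2((1, -2)) = -1
Stationarity residual: grad f(x) + sum_i lambda_i a_i = (0, 0)
  -> stationarity OK
Primal feasibility (all g_i <= 0): OK
Dual feasibility (all lambda_i >= 0): OK
Complementary slackness (lambda_i * g_i(x) = 0 for all i): OK

Verdict: yes, KKT holds.

yes


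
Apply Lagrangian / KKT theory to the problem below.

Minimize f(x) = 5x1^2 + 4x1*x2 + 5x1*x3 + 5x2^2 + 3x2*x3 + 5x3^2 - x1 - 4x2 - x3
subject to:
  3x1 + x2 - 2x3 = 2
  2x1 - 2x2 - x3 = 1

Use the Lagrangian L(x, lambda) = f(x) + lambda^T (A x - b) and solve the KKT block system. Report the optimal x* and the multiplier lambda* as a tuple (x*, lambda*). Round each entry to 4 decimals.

Form the Lagrangian:
  L(x, lambda) = (1/2) x^T Q x + c^T x + lambda^T (A x - b)
Stationarity (grad_x L = 0): Q x + c + A^T lambda = 0.
Primal feasibility: A x = b.

This gives the KKT block system:
  [ Q   A^T ] [ x     ]   [-c ]
  [ A    0  ] [ lambda ] = [ b ]

Solving the linear system:
  x*      = (0.4503, 0.0901, -0.2795)
  lambda* = (-0.0821, -1.1095)
  f(x*)   = 0.3714

x* = (0.4503, 0.0901, -0.2795), lambda* = (-0.0821, -1.1095)


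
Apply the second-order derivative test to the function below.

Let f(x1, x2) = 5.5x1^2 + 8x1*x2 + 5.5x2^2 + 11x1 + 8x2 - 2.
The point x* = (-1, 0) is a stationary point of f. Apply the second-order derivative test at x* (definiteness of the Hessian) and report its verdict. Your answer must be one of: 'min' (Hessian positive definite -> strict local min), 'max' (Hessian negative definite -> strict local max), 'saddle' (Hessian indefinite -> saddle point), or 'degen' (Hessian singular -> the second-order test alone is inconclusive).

Compute the Hessian H = grad^2 f:
  H = [[11, 8], [8, 11]]
Verify stationarity: grad f(x*) = H x* + g = (0, 0).
Eigenvalues of H: 3, 19.
Both eigenvalues > 0, so H is positive definite -> x* is a strict local min.

min


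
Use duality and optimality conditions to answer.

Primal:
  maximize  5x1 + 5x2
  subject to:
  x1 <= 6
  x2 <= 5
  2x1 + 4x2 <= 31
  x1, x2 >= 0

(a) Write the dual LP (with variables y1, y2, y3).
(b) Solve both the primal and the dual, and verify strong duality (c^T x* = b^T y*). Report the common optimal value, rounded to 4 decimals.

The standard primal-dual pair for 'max c^T x s.t. A x <= b, x >= 0' is:
  Dual:  min b^T y  s.t.  A^T y >= c,  y >= 0.

So the dual LP is:
  minimize  6y1 + 5y2 + 31y3
  subject to:
    y1 + 2y3 >= 5
    y2 + 4y3 >= 5
    y1, y2, y3 >= 0

Solving the primal: x* = (6, 4.75).
  primal value c^T x* = 53.75.
Solving the dual: y* = (2.5, 0, 1.25).
  dual value b^T y* = 53.75.
Strong duality: c^T x* = b^T y*. Confirmed.

53.75


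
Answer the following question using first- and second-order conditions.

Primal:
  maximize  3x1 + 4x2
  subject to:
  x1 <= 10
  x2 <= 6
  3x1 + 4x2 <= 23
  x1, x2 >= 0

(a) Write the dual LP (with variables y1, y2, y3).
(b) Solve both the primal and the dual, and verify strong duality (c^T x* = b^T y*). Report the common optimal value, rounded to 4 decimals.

The standard primal-dual pair for 'max c^T x s.t. A x <= b, x >= 0' is:
  Dual:  min b^T y  s.t.  A^T y >= c,  y >= 0.

So the dual LP is:
  minimize  10y1 + 6y2 + 23y3
  subject to:
    y1 + 3y3 >= 3
    y2 + 4y3 >= 4
    y1, y2, y3 >= 0

Solving the primal: x* = (7.6667, 0).
  primal value c^T x* = 23.
Solving the dual: y* = (0, 0, 1).
  dual value b^T y* = 23.
Strong duality: c^T x* = b^T y*. Confirmed.

23


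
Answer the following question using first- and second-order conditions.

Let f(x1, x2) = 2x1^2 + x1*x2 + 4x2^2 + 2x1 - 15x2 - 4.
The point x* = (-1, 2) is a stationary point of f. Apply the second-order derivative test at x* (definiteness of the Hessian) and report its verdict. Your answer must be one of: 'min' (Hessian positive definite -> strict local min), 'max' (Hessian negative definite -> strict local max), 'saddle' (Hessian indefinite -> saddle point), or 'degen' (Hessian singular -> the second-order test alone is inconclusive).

Compute the Hessian H = grad^2 f:
  H = [[4, 1], [1, 8]]
Verify stationarity: grad f(x*) = H x* + g = (0, 0).
Eigenvalues of H: 3.7639, 8.2361.
Both eigenvalues > 0, so H is positive definite -> x* is a strict local min.

min


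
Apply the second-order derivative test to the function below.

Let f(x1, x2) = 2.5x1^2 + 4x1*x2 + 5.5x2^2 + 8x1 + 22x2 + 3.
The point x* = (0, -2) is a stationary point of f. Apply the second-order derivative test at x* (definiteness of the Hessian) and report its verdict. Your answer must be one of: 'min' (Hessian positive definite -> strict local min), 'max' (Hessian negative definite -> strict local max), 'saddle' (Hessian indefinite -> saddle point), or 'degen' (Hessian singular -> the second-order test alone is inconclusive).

Compute the Hessian H = grad^2 f:
  H = [[5, 4], [4, 11]]
Verify stationarity: grad f(x*) = H x* + g = (0, 0).
Eigenvalues of H: 3, 13.
Both eigenvalues > 0, so H is positive definite -> x* is a strict local min.

min


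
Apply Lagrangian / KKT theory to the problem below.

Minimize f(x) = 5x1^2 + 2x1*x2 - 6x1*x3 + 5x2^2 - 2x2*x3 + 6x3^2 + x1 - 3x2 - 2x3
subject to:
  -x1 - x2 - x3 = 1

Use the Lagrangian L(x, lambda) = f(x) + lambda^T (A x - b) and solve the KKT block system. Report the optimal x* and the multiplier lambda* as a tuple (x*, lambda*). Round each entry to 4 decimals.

Form the Lagrangian:
  L(x, lambda) = (1/2) x^T Q x + c^T x + lambda^T (A x - b)
Stationarity (grad_x L = 0): Q x + c + A^T lambda = 0.
Primal feasibility: A x = b.

This gives the KKT block system:
  [ Q   A^T ] [ x     ]   [-c ]
  [ A    0  ] [ lambda ] = [ b ]

Solving the linear system:
  x*      = (-0.65, 0.05, -0.4)
  lambda* = (-3)
  f(x*)   = 1.5

x* = (-0.65, 0.05, -0.4), lambda* = (-3)


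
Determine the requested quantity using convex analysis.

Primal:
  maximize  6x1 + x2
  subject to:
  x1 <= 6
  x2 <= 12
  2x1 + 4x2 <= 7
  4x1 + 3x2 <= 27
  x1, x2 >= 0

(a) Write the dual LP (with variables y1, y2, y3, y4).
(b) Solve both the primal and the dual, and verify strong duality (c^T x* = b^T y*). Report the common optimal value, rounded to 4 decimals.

The standard primal-dual pair for 'max c^T x s.t. A x <= b, x >= 0' is:
  Dual:  min b^T y  s.t.  A^T y >= c,  y >= 0.

So the dual LP is:
  minimize  6y1 + 12y2 + 7y3 + 27y4
  subject to:
    y1 + 2y3 + 4y4 >= 6
    y2 + 4y3 + 3y4 >= 1
    y1, y2, y3, y4 >= 0

Solving the primal: x* = (3.5, 0).
  primal value c^T x* = 21.
Solving the dual: y* = (0, 0, 3, 0).
  dual value b^T y* = 21.
Strong duality: c^T x* = b^T y*. Confirmed.

21


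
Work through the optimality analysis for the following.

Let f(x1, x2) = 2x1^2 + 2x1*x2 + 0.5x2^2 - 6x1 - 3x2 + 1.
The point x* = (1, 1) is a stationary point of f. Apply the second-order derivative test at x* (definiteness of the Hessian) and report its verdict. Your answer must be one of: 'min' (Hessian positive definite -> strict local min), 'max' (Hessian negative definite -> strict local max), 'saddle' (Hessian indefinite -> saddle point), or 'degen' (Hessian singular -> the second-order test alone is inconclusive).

Compute the Hessian H = grad^2 f:
  H = [[4, 2], [2, 1]]
Verify stationarity: grad f(x*) = H x* + g = (0, 0).
Eigenvalues of H: 0, 5.
H has a zero eigenvalue (singular; positive semidefinite but not definite), so H is neither positive definite, negative definite, nor indefinite. The second-order test alone is inconclusive -> degen.
(Indeed, f is constant along the null direction of H through x*, so x* is not a strict local extremum.)

degen


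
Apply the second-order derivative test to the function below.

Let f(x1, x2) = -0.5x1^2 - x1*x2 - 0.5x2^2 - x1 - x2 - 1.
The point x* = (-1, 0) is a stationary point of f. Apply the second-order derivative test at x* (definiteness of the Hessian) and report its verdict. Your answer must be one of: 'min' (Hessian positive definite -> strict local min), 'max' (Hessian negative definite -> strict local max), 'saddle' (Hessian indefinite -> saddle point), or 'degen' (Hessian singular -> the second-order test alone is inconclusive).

Compute the Hessian H = grad^2 f:
  H = [[-1, -1], [-1, -1]]
Verify stationarity: grad f(x*) = H x* + g = (0, 0).
Eigenvalues of H: -2, 0.
H has a zero eigenvalue (singular; negative semidefinite but not definite), so H is neither positive definite, negative definite, nor indefinite. The second-order test alone is inconclusive -> degen.
(Indeed, f is constant along the null direction of H through x*, so x* is not a strict local extremum.)

degen


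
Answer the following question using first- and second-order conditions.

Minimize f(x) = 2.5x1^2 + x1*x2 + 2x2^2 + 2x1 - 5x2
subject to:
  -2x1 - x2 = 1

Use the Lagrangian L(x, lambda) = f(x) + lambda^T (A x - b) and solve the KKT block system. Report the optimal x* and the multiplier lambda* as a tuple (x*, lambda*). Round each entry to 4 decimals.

Form the Lagrangian:
  L(x, lambda) = (1/2) x^T Q x + c^T x + lambda^T (A x - b)
Stationarity (grad_x L = 0): Q x + c + A^T lambda = 0.
Primal feasibility: A x = b.

This gives the KKT block system:
  [ Q   A^T ] [ x     ]   [-c ]
  [ A    0  ] [ lambda ] = [ b ]

Solving the linear system:
  x*      = (-1.1176, 1.2353)
  lambda* = (-1.1765)
  f(x*)   = -3.6176

x* = (-1.1176, 1.2353), lambda* = (-1.1765)


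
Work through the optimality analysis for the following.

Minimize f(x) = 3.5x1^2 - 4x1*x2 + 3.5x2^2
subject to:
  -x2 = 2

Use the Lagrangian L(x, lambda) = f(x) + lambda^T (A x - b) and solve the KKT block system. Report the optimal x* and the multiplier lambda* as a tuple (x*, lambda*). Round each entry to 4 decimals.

Form the Lagrangian:
  L(x, lambda) = (1/2) x^T Q x + c^T x + lambda^T (A x - b)
Stationarity (grad_x L = 0): Q x + c + A^T lambda = 0.
Primal feasibility: A x = b.

This gives the KKT block system:
  [ Q   A^T ] [ x     ]   [-c ]
  [ A    0  ] [ lambda ] = [ b ]

Solving the linear system:
  x*      = (-1.1429, -2)
  lambda* = (-9.4286)
  f(x*)   = 9.4286

x* = (-1.1429, -2), lambda* = (-9.4286)


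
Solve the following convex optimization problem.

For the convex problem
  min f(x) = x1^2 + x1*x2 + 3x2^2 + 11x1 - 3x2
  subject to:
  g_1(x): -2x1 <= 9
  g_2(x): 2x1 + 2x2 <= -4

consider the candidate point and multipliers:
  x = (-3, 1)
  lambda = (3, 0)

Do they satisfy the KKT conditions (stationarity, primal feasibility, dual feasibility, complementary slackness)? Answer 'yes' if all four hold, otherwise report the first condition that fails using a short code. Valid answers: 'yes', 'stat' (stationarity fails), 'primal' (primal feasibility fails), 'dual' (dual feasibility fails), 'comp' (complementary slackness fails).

Gradient of f: grad f(x) = Q x + c = (6, 0)
Constraint values g_i(x) = a_i^T x - b_i:
  g_1((-3, 1)) = -3
  g_2((-3, 1)) = 0
Stationarity residual: grad f(x) + sum_i lambda_i a_i = (0, 0)
  -> stationarity OK
Primal feasibility (all g_i <= 0): OK
Dual feasibility (all lambda_i >= 0): OK
Complementary slackness (lambda_i * g_i(x) = 0 for all i): FAILS

Verdict: the first failing condition is complementary_slackness -> comp.

comp


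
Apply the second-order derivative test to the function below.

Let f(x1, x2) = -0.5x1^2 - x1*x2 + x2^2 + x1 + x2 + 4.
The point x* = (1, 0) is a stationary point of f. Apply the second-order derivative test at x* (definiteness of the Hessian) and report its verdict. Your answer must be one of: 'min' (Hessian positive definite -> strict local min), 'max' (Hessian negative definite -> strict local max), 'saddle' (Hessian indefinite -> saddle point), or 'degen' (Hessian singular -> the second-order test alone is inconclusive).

Compute the Hessian H = grad^2 f:
  H = [[-1, -1], [-1, 2]]
Verify stationarity: grad f(x*) = H x* + g = (0, 0).
Eigenvalues of H: -1.3028, 2.3028.
Eigenvalues have mixed signs, so H is indefinite -> x* is a saddle point.

saddle


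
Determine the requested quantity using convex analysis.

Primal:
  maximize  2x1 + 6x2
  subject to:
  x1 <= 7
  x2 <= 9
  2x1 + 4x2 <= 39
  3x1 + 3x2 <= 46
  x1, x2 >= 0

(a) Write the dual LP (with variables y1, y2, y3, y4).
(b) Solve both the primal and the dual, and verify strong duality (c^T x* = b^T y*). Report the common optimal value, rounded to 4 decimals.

The standard primal-dual pair for 'max c^T x s.t. A x <= b, x >= 0' is:
  Dual:  min b^T y  s.t.  A^T y >= c,  y >= 0.

So the dual LP is:
  minimize  7y1 + 9y2 + 39y3 + 46y4
  subject to:
    y1 + 2y3 + 3y4 >= 2
    y2 + 4y3 + 3y4 >= 6
    y1, y2, y3, y4 >= 0

Solving the primal: x* = (1.5, 9).
  primal value c^T x* = 57.
Solving the dual: y* = (0, 2, 1, 0).
  dual value b^T y* = 57.
Strong duality: c^T x* = b^T y*. Confirmed.

57


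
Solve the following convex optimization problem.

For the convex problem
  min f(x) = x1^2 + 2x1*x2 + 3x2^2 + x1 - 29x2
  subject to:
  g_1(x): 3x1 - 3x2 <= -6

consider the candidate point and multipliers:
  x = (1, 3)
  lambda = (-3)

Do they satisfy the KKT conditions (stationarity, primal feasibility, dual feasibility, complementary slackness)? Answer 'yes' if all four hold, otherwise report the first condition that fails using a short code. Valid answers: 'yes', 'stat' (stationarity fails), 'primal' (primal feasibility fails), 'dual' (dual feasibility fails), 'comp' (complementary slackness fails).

Gradient of f: grad f(x) = Q x + c = (9, -9)
Constraint values g_i(x) = a_i^T x - b_i:
  g_1((1, 3)) = 0
Stationarity residual: grad f(x) + sum_i lambda_i a_i = (0, 0)
  -> stationarity OK
Primal feasibility (all g_i <= 0): OK
Dual feasibility (all lambda_i >= 0): FAILS
Complementary slackness (lambda_i * g_i(x) = 0 for all i): OK

Verdict: the first failing condition is dual_feasibility -> dual.

dual


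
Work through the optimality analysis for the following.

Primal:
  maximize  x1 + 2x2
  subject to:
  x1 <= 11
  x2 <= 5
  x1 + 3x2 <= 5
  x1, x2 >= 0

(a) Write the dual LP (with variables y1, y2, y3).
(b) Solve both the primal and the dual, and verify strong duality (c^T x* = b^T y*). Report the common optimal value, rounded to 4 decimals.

The standard primal-dual pair for 'max c^T x s.t. A x <= b, x >= 0' is:
  Dual:  min b^T y  s.t.  A^T y >= c,  y >= 0.

So the dual LP is:
  minimize  11y1 + 5y2 + 5y3
  subject to:
    y1 + y3 >= 1
    y2 + 3y3 >= 2
    y1, y2, y3 >= 0

Solving the primal: x* = (5, 0).
  primal value c^T x* = 5.
Solving the dual: y* = (0, 0, 1).
  dual value b^T y* = 5.
Strong duality: c^T x* = b^T y*. Confirmed.

5


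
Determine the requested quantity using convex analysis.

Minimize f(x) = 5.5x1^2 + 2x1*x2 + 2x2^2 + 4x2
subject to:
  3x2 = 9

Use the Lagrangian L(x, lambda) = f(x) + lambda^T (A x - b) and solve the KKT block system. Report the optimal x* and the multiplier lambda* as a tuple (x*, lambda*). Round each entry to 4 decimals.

Form the Lagrangian:
  L(x, lambda) = (1/2) x^T Q x + c^T x + lambda^T (A x - b)
Stationarity (grad_x L = 0): Q x + c + A^T lambda = 0.
Primal feasibility: A x = b.

This gives the KKT block system:
  [ Q   A^T ] [ x     ]   [-c ]
  [ A    0  ] [ lambda ] = [ b ]

Solving the linear system:
  x*      = (-0.5455, 3)
  lambda* = (-4.9697)
  f(x*)   = 28.3636

x* = (-0.5455, 3), lambda* = (-4.9697)
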